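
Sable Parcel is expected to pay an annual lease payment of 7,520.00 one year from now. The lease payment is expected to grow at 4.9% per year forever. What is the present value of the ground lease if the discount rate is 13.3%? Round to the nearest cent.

89523.81

Growing perpetuity: P = D₁ / (r − g) = 7,520.0000 / (0.133 − 0.049) = 89,523.81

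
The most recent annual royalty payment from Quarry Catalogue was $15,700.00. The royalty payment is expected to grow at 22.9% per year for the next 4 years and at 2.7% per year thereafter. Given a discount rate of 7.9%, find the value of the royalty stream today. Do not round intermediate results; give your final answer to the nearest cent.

D_1 = 19295.30000
D_2 = 23713.92370
D_3 = 29144.41223
D_4 = 35818.48263
Terminal value at year 4: TV = D_4×(1+g_2)/(r−g_2) = 36785.58166/0.052 = 707415.03189
P_0 = D_1/(1+r)^1 + D_2/(1+r)^2 + D_3/(1+r)^3 + D_4/(1+r)^4 + TV/(1+r)^4
    = 17882.57646 + 20368.56948 + 23200.15931 + 26425.38998 + 521901.45208 = 609778.14730

$609778.15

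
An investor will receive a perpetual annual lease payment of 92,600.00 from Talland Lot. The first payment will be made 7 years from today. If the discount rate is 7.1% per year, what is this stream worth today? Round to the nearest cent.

Value at end of year 6: C / r = 92,600.00 / 0.071 = 1,304,225.3521
Discount to today: PV = 1,304,225.3521 / (1 + 0.071)^6 = 1,304,225.3521 / 1.509165 = 864,203.09

864203.09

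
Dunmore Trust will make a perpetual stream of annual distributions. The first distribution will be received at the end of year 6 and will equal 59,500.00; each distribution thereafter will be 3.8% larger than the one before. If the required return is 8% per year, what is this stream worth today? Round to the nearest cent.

Value at end of year 5: C₁ / (r − g) = 59,500.00 / (0.08 − 0.038) = 1,416,666.6667
Discount to today: PV = 1,416,666.6667 / (1 + 0.08)^5 = 1,416,666.6667 / 1.469328 = 964,159.53

964159.53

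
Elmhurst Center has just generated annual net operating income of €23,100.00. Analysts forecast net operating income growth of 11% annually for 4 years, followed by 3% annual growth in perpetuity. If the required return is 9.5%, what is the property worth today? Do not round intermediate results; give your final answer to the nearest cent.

€482127.42

D_1 = 25641.00000
D_2 = 28461.51000
D_3 = 31592.27610
D_4 = 35067.42647
Terminal value at year 4: TV = D_4×(1+g_2)/(r−g_2) = 36119.44927/0.065 = 555683.83485
P_0 = D_1/(1+r)^1 + D_2/(1+r)^2 + D_3/(1+r)^3 + D_4/(1+r)^4 + TV/(1+r)^4
    = 23416.43836 + 23737.21148 + 24062.37876 + 24392.00039 + 386519.39082 = 482127.41982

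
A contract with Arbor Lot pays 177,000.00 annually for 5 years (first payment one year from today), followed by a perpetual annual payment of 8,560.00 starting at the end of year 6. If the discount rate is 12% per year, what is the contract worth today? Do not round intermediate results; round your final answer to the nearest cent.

PV of 5-year annuity: 177,000.00 × [1 − (1+0.12)^−5] / 0.12 = 638045.38782
Perpetuity value at year 5: 8,560.00 / 0.12 = 71333.33333
PV of perpetuity: 71333.33333 / (1+0.12)^5 = 40476.44904
Total PV = 638045.38782 + 40476.44904 = 678521.83686

678521.84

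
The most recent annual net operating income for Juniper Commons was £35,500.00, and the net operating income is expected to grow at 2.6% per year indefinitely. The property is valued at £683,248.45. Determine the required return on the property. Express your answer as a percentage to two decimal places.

7.93%

D₁ = £35,500.00 × 1.026 = £36,423.0000
P = D₁/(r − g) ⇒ r = D₁/P + g = £36,423.0000/£683,248.45 + 0.026 = 0.053309 + 0.026 = 0.079309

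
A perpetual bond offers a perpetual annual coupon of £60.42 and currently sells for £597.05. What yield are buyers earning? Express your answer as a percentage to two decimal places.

10.12%

P = C/r ⇒ r = C/P = £60.42/£597.05 = 0.101198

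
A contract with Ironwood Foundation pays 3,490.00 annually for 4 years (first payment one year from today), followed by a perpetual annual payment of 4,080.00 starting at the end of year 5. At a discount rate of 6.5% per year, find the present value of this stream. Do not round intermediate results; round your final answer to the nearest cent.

60748.01

PV of 4-year annuity: 3,490.00 × [1 − (1+0.065)^−4] / 0.065 = 11956.03712
Perpetuity value at year 4: 4,080.00 / 0.065 = 62769.23077
PV of perpetuity: 62769.23077 / (1+0.065)^4 = 48791.97247
Total PV = 11956.03712 + 48791.97247 = 60748.00959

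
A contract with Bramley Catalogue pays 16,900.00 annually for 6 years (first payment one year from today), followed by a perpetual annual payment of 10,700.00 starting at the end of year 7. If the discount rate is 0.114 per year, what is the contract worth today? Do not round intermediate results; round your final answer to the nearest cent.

PV of 6-year annuity: 16,900.00 × [1 − (1+0.114)^−6] / 0.114 = 70679.73685
Perpetuity value at year 6: 10,700.00 / 0.114 = 93859.64912
PV of perpetuity: 93859.64912 / (1+0.114)^6 = 49109.75656
Total PV = 70679.73685 + 49109.75656 = 119789.49341

119789.49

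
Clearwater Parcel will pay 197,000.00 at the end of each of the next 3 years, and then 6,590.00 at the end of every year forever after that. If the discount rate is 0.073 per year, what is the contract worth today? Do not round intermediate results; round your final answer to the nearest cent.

PV of 3-year annuity: 197,000.00 × [1 − (1+0.073)^−3] / 0.073 = 514169.61659
Perpetuity value at year 3: 6,590.00 / 0.073 = 90273.97260
PV of perpetuity: 90273.97260 / (1+0.073)^3 = 73074.08543
Total PV = 514169.61659 + 73074.08543 = 587243.70201

587243.70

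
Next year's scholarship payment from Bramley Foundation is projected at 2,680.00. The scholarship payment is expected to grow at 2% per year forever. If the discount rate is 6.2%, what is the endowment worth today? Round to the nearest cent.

63809.52

Growing perpetuity: P = D₁ / (r − g) = 2,680.0000 / (0.062 − 0.02) = 63,809.52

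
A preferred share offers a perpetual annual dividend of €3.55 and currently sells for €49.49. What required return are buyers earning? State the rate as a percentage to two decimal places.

7.17%

P = C/r ⇒ r = C/P = €3.55/€49.49 = 0.071732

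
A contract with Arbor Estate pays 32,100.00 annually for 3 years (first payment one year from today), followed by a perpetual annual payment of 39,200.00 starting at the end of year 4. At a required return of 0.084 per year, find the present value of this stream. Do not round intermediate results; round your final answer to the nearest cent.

448500.54

PV of 3-year annuity: 32,100.00 × [1 − (1+0.084)^−3] / 0.084 = 82131.35895
Perpetuity value at year 3: 39,200.00 / 0.084 = 466666.66667
PV of perpetuity: 466666.66667 / (1+0.084)^3 = 366369.18159
Total PV = 82131.35895 + 366369.18159 = 448500.54054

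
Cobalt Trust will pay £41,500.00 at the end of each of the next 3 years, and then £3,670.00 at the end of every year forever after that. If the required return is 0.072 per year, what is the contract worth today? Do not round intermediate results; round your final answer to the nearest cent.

PV of 3-year annuity: £41,500.00 × [1 − (1+0.072)^−3] / 0.072 = 108512.37623
Perpetuity value at year 3: £3,670.00 / 0.072 = 50972.22222
PV of perpetuity: 50972.22222 / (1+0.072)^3 = 41376.06750
Total PV = 108512.37623 + 41376.06750 = 149888.44374

£149888.44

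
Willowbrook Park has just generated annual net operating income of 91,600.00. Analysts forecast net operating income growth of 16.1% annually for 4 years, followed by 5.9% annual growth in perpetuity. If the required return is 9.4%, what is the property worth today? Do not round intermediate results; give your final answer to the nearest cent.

D_1 = 106347.60000
D_2 = 123469.56360
D_3 = 143348.16334
D_4 = 166427.21764
Terminal value at year 4: TV = D_4×(1+g_2)/(r−g_2) = 176246.42348/0.035 = 5035612.09937
P_0 = D_1/(1+r)^1 + D_2/(1+r)^2 + D_3/(1+r)^3 + D_4/(1+r)^4 + TV/(1+r)^4
    = 97209.87203 + 103163.31026 + 109481.35577 + 116186.33825 + 3515466.63461 = 3941507.51092

3941507.51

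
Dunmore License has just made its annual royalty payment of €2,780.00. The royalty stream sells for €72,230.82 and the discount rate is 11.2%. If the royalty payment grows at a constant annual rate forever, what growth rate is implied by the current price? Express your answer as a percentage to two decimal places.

P = D₀(1+g)/(r−g) ⇒ P(r−g) = D₀(1+g) ⇒ g(P+D₀) = P·r − D₀
g = (P·r − D₀)/(P + D₀) = (€72,230.82×0.112 − €2,780.00) / (€72,230.82 + €2,780.00) = 0.070788

7.08%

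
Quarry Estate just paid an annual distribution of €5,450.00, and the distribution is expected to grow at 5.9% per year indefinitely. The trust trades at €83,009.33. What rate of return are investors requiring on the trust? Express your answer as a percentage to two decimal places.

12.85%

D₁ = €5,450.00 × 1.059 = €5,771.5500
P = D₁/(r − g) ⇒ r = D₁/P + g = €5,771.5500/€83,009.33 + 0.059 = 0.069529 + 0.059 = 0.128529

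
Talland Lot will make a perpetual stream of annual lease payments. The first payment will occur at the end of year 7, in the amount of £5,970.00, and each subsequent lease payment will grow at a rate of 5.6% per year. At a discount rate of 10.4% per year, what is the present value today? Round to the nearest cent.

£68693.98

Value at end of year 6: C₁ / (r − g) = £5,970.00 / (0.104 − 0.056) = £124,375.0000
Discount to today: PV = £124,375.0000 / (1 + 0.104)^6 = £124,375.0000 / 1.810566 = £68,693.98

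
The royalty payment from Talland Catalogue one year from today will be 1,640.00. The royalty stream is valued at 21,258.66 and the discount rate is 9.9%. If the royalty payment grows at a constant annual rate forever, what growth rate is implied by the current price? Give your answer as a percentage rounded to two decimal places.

P = D₁/(r−g) ⇒ g = r − D₁/P = 0.099 − 1,640.00/21,258.66 = 0.021855

2.19%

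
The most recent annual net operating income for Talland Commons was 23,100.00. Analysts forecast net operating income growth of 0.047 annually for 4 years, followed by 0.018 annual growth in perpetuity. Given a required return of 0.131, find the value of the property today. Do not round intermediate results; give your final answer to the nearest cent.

229304.28

D_1 = 24185.70000
D_2 = 25322.42790
D_3 = 26512.58201
D_4 = 27758.67337
Terminal value at year 4: TV = D_4×(1+g_2)/(r−g_2) = 28258.32949/0.113 = 250073.71227
P_0 = D_1/(1+r)^1 + D_2/(1+r)^2 + D_3/(1+r)^3 + D_4/(1+r)^4 + TV/(1+r)^4
    = 21384.35013 + 19796.12254 + 18325.85349 + 16964.78214 + 152833.17009 = 229304.27839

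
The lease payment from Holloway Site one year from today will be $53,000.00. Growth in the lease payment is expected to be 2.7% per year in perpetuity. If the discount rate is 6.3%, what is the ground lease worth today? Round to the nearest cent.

Growing perpetuity: P = D₁ / (r − g) = $53,000.0000 / (0.063 − 0.027) = $1,472,222.22

$1472222.22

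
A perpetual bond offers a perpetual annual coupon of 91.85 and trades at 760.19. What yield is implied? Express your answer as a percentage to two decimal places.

P = C/r ⇒ r = C/P = 91.85/760.19 = 0.120825

12.08%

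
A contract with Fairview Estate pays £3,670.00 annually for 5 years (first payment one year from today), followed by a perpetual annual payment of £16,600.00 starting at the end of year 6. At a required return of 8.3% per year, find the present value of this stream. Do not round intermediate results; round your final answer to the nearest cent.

£148779.90

PV of 5-year annuity: £3,670.00 × [1 − (1+0.083)^−5] / 0.083 = 14538.11178
Perpetuity value at year 5: £16,600.00 / 0.083 = 200000.00000
PV of perpetuity: 200000.00000 / (1+0.083)^5 = 134241.78322
Total PV = 14538.11178 + 134241.78322 = 148779.89500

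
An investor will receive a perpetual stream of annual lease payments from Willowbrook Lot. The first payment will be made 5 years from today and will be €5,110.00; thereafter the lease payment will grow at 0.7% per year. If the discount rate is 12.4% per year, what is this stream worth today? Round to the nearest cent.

Value at end of year 4: C₁ / (r − g) = €5,110.00 / (0.124 − 0.007) = €43,675.2137
Discount to today: PV = €43,675.2137 / (1 + 0.124)^4 = €43,675.2137 / 1.596119 = €27,363.38

€27363.38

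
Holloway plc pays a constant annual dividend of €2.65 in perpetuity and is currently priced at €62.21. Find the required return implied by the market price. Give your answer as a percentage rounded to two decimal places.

P = C/r ⇒ r = C/P = €2.65/€62.21 = 0.042598

4.26%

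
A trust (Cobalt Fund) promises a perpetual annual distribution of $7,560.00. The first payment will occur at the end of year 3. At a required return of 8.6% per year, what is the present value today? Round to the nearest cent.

Value at end of year 2: C / r = $7,560.00 / 0.086 = $87,906.9767
Discount to today: PV = $87,906.9767 / (1 + 0.086)^2 = $87,906.9767 / 1.179396 = $74,535.59

$74535.59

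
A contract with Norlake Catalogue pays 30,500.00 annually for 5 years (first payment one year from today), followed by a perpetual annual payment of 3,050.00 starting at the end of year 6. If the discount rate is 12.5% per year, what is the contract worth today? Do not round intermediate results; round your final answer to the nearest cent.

PV of 5-year annuity: 30,500.00 × [1 − (1+0.125)^−5] / 0.125 = 108597.33442
Perpetuity value at year 5: 3,050.00 / 0.125 = 24400.00000
PV of perpetuity: 24400.00000 / (1+0.125)^5 = 13540.26656
Total PV = 108597.33442 + 13540.26656 = 122137.60098

122137.60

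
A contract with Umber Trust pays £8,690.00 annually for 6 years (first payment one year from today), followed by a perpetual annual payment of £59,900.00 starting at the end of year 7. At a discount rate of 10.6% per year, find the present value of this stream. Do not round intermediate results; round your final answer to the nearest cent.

PV of 6-year annuity: £8,690.00 × [1 − (1+0.106)^−6] / 0.106 = 37190.91684
Perpetuity value at year 6: £59,900.00 / 0.106 = 565094.33962
PV of perpetuity: 565094.33962 / (1+0.106)^6 = 308738.07737
Total PV = 37190.91684 + 308738.07737 = 345928.99421

£345928.99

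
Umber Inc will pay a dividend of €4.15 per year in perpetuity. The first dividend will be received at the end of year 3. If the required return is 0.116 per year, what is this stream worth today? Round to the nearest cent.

€28.73

Value at end of year 2: C / r = €4.15 / 0.116 = €35.7759
Discount to today: PV = €35.7759 / (1 + 0.116)^2 = €35.7759 / 1.245456 = €28.73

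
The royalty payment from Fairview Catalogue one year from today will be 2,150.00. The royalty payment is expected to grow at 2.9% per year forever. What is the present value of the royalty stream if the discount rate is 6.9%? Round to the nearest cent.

Growing perpetuity: P = D₁ / (r − g) = 2,150.0000 / (0.069 − 0.029) = 53,750.00

53750.00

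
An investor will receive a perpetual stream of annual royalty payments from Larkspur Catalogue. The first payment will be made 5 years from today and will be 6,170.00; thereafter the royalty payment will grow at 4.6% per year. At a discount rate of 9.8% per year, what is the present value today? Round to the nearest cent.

Value at end of year 4: C₁ / (r − g) = 6,170.00 / (0.098 − 0.046) = 118,653.8462
Discount to today: PV = 118,653.8462 / (1 + 0.098)^4 = 118,653.8462 / 1.453481 = 81,634.26

81634.26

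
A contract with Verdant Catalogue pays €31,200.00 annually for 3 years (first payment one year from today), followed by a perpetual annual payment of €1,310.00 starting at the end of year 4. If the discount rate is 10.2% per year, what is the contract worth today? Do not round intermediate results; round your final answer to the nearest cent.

€86914.20

PV of 3-year annuity: €31,200.00 × [1 − (1+0.102)^−3] / 0.102 = 77317.39990
Perpetuity value at year 3: €1,310.00 / 0.102 = 12843.13725
PV of perpetuity: 12843.13725 / (1+0.102)^3 = 9596.79771
Total PV = 77317.39990 + 9596.79771 = 86914.19761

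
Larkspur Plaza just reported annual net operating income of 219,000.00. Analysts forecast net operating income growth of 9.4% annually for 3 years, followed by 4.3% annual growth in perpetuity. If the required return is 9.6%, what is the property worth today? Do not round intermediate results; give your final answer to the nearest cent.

D_1 = 239586.00000
D_2 = 262107.08400
D_3 = 286745.14990
Terminal value at year 3: TV = D_3×(1+g_2)/(r−g_2) = 299075.19134/0.053 = 5642928.13852
P_0 = D_1/(1+r)^1 + D_2/(1+r)^2 + D_3/(1+r)^3 + TV/(1+r)^3
    = 218600.36496 + 218201.45919 + 217803.28134 + 4286204.19699 = 4940809.30249

4940809.30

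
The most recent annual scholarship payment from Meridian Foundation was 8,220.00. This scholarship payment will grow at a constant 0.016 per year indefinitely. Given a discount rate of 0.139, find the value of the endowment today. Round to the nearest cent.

67898.54

D₁ = D₀ × (1 + g) = 8,220.00 × 1.016 = 8,351.5200
Growing perpetuity: P = D₁ / (r − g) = 8,351.5200 / (0.139 − 0.016) = 67,898.54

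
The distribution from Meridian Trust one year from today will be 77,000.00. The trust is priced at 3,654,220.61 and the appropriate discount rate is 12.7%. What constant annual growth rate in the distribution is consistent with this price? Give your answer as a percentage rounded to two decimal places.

P = D₁/(r−g) ⇒ g = r − D₁/P = 0.127 − 77,000.00/3,654,220.61 = 0.105928

10.59%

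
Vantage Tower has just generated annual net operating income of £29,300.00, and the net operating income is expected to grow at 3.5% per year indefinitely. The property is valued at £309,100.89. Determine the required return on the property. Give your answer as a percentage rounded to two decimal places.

13.31%

D₁ = £29,300.00 × 1.035 = £30,325.5000
P = D₁/(r − g) ⇒ r = D₁/P + g = £30,325.5000/£309,100.89 + 0.035 = 0.098109 + 0.035 = 0.133109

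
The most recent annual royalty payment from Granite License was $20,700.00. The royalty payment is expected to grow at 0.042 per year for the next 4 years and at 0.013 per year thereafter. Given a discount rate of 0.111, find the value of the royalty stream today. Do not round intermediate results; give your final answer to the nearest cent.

D_1 = 21569.40000
D_2 = 22475.31480
D_3 = 23419.27802
D_4 = 24402.88770
Terminal value at year 4: TV = D_4×(1+g_2)/(r−g_2) = 24720.12524/0.098 = 252246.17590
P_0 = D_1/(1+r)^1 + D_2/(1+r)^2 + D_3/(1+r)^3 + D_4/(1+r)^4 + TV/(1+r)^4
    = 19414.40144 + 18208.64654 + 17077.77650 + 16017.14051 + 165564.93205 = 236282.89704

$236282.90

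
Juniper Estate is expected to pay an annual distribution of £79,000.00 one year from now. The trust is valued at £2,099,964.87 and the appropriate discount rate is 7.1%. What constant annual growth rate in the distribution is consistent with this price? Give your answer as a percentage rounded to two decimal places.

3.34%

P = D₁/(r−g) ⇒ g = r − D₁/P = 0.071 − £79,000.00/£2,099,964.87 = 0.033380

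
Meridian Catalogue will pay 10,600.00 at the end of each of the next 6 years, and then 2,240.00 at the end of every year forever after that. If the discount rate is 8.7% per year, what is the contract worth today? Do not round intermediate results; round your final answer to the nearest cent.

63587.23

PV of 6-year annuity: 10,600.00 × [1 − (1+0.087)^−6] / 0.087 = 47979.07284
Perpetuity value at year 6: 2,240.00 / 0.087 = 25747.12644
PV of perpetuity: 25747.12644 / (1+0.087)^6 = 15608.15255
Total PV = 47979.07284 + 15608.15255 = 63587.22539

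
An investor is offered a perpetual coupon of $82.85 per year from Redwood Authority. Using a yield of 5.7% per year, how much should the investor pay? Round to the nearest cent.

$1453.51

Level perpetuity: PV = C / r = $82.85 / 0.057 = $1,453.51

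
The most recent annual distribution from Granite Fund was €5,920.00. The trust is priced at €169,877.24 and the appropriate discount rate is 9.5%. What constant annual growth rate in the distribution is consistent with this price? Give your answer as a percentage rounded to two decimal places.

5.81%

P = D₀(1+g)/(r−g) ⇒ P(r−g) = D₀(1+g) ⇒ g(P+D₀) = P·r − D₀
g = (P·r − D₀)/(P + D₀) = (€169,877.24×0.095 − €5,920.00) / (€169,877.24 + €5,920.00) = 0.058126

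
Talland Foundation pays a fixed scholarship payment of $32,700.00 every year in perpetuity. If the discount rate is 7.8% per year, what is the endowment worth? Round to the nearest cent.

$419230.77

Level perpetuity: PV = C / r = $32,700.00 / 0.078 = $419,230.77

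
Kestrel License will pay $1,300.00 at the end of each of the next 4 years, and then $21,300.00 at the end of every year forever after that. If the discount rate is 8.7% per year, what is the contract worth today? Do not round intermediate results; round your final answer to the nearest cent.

PV of 4-year annuity: $1,300.00 × [1 − (1+0.087)^−4] / 0.087 = 4239.51893
Perpetuity value at year 4: $21,300.00 / 0.087 = 244827.58621
PV of perpetuity: 244827.58621 / (1+0.087)^4 = 175364.69914
Total PV = 4239.51893 + 175364.69914 = 179604.21807

$179604.22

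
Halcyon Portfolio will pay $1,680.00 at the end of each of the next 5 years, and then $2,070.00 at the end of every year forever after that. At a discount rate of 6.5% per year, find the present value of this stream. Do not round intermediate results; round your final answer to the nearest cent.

PV of 5-year annuity: $1,680.00 × [1 − (1+0.065)^−5] / 0.065 = 6981.54146
Perpetuity value at year 5: $2,070.00 / 0.065 = 31846.15385
PV of perpetuity: 31846.15385 / (1+0.065)^5 = 23243.89741
Total PV = 6981.54146 + 23243.89741 = 30225.43887

$30225.44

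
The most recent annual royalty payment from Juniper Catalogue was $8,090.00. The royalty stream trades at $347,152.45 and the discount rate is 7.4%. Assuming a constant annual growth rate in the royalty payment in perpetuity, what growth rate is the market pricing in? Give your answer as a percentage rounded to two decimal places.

4.95%

P = D₀(1+g)/(r−g) ⇒ P(r−g) = D₀(1+g) ⇒ g(P+D₀) = P·r − D₀
g = (P·r − D₀)/(P + D₀) = ($347,152.45×0.074 − $8,090.00) / ($347,152.45 + $8,090.00) = 0.049542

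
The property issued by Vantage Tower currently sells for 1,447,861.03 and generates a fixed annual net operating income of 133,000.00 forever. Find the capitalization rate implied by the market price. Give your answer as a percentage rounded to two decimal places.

P = C/r ⇒ r = C/P = 133,000.00/1,447,861.03 = 0.091860

9.19%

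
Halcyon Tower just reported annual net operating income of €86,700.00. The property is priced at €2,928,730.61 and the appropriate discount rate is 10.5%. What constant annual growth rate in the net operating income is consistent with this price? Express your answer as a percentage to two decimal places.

P = D₀(1+g)/(r−g) ⇒ P(r−g) = D₀(1+g) ⇒ g(P+D₀) = P·r − D₀
g = (P·r − D₀)/(P + D₀) = (€2,928,730.61×0.105 − €86,700.00) / (€2,928,730.61 + €86,700.00) = 0.073229

7.32%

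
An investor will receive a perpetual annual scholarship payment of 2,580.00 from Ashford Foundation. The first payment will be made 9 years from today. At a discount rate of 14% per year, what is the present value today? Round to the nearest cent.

Value at end of year 8: C / r = 2,580.00 / 0.14 = 18,428.5714
Discount to today: PV = 18,428.5714 / (1 + 0.14)^8 = 18,428.5714 / 2.852586 = 6,460.30

6460.30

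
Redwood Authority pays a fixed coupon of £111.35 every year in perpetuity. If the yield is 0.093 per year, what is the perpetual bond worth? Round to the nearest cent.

£1197.31

Level perpetuity: PV = C / r = £111.35 / 0.093 = £1,197.31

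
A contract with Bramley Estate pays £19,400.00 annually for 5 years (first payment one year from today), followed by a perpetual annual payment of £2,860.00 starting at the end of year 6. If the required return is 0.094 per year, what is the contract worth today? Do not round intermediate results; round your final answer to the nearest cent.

£94098.16

PV of 5-year annuity: £19,400.00 × [1 − (1+0.094)^−5] / 0.094 = 74682.52646
Perpetuity value at year 5: £2,860.00 / 0.094 = 30425.53191
PV of perpetuity: 30425.53191 / (1+0.094)^5 = 19415.63368
Total PV = 74682.52646 + 19415.63368 = 94098.16014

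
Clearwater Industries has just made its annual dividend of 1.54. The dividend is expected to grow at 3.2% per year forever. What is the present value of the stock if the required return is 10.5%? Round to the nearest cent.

21.77

D₁ = D₀ × (1 + g) = 1.54 × 1.032 = 1.5893
Growing perpetuity: P = D₁ / (r − g) = 1.5893 / (0.105 − 0.032) = 21.77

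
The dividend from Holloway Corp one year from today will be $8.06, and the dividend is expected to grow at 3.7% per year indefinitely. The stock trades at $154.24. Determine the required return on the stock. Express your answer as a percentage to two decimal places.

8.93%

P = D₁/(r − g) ⇒ r = D₁/P + g = $8.0600/$154.24 + 0.037 = 0.052256 + 0.037 = 0.089256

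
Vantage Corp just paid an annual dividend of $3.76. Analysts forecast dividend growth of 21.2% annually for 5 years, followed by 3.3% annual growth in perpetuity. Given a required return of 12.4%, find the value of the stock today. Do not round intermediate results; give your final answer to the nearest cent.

D_1 = 4.55712
D_2 = 5.52323
D_3 = 6.69415
D_4 = 8.11331
D_5 = 9.83334
Terminal value at year 5: TV = D_5×(1+g_2)/(r−g_2) = 10.15784/0.091 = 111.62459
P_0 = D_1/(1+r)^1 + D_2/(1+r)^2 + D_3/(1+r)^3 + D_4/(1+r)^4 + D_5/(1+r)^5 + TV/(1+r)^5
    = 4.05438 + 4.37180 + 4.71408 + 5.08315 + 5.48112 + 62.21976 = 85.92429

$85.92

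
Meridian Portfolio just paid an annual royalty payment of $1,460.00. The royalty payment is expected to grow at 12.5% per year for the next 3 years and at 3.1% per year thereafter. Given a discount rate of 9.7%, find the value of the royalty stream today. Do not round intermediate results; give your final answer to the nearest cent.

D_1 = 1642.50000
D_2 = 1847.81250
D_3 = 2078.78906
Terminal value at year 3: TV = D_3×(1+g_2)/(r−g_2) = 2143.23152/0.066 = 32473.20490
P_0 = D_1/(1+r)^1 + D_2/(1+r)^2 + D_3/(1+r)^3 + TV/(1+r)^3
    = 1497.26527 + 1535.48170 + 1574.67358 + 24598.30999 = 29205.73053

$29205.73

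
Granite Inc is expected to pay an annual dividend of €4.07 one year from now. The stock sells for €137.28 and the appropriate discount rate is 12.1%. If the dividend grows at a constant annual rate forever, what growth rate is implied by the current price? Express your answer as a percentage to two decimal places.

P = D₁/(r−g) ⇒ g = r − D₁/P = 0.121 − €4.07/€137.28 = 0.091353

9.14%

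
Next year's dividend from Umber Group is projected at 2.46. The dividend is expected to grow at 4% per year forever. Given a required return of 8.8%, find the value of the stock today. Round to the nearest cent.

51.25

Growing perpetuity: P = D₁ / (r − g) = 2.4600 / (0.088 − 0.04) = 51.25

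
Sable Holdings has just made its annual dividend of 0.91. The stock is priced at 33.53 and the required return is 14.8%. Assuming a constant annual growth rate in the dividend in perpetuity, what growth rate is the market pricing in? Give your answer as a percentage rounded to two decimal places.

11.77%

P = D₀(1+g)/(r−g) ⇒ P(r−g) = D₀(1+g) ⇒ g(P+D₀) = P·r − D₀
g = (P·r − D₀)/(P + D₀) = (33.53×0.148 − 0.91) / (33.53 + 0.91) = 0.117667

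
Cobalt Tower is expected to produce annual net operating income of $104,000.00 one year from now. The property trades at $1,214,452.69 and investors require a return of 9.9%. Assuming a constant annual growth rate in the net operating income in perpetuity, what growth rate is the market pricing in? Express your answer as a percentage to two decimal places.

P = D₁/(r−g) ⇒ g = r − D₁/P = 0.099 − $104,000.00/$1,214,452.69 = 0.013365

1.34%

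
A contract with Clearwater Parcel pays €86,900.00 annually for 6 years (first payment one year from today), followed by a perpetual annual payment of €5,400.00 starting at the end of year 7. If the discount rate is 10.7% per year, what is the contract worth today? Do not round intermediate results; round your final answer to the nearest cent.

€398256.51

PV of 6-year annuity: €86,900.00 × [1 − (1+0.107)^−6] / 0.107 = 370832.92268
Perpetuity value at year 6: €5,400.00 / 0.107 = 50467.28972
PV of perpetuity: 50467.28972 / (1+0.107)^6 = 27423.58681
Total PV = 370832.92268 + 27423.58681 = 398256.50949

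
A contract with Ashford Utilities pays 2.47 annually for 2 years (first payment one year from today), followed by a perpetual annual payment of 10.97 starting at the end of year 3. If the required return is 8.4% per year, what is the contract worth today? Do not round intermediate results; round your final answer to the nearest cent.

115.52

PV of 2-year annuity: 2.47 × [1 − (1+0.084)^−2] / 0.084 = 4.38063
Perpetuity value at year 2: 10.97 / 0.084 = 130.59524
PV of perpetuity: 130.59524 / (1+0.084)^2 = 111.13959
Total PV = 4.38063 + 111.13959 = 115.52021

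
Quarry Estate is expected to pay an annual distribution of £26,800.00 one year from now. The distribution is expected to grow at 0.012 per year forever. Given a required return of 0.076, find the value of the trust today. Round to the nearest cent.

£418750.00

Growing perpetuity: P = D₁ / (r − g) = £26,800.0000 / (0.076 − 0.012) = £418,750.00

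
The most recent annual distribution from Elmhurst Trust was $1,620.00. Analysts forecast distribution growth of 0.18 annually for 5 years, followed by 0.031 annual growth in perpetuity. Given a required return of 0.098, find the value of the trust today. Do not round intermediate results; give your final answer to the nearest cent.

D_1 = 1911.60000
D_2 = 2255.68800
D_3 = 2661.71184
D_4 = 3140.81997
D_5 = 3706.16757
Terminal value at year 5: TV = D_5×(1+g_2)/(r−g_2) = 3821.05876/0.067 = 57030.72777
P_0 = D_1/(1+r)^1 + D_2/(1+r)^2 + D_3/(1+r)^3 + D_4/(1+r)^4 + D_5/(1+r)^5 + TV/(1+r)^5
    = 1740.98361 + 1871.00242 + 2010.73120 + 2160.89509 + 2322.27342 + 35735.28196 = 45841.16769

$45841.17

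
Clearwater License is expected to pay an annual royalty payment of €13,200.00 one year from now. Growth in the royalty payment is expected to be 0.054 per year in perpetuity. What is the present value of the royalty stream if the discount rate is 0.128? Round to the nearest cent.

€178378.38

Growing perpetuity: P = D₁ / (r − g) = €13,200.0000 / (0.128 − 0.054) = €178,378.38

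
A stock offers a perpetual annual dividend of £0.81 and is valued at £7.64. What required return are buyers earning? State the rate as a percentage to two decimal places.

10.60%

P = C/r ⇒ r = C/P = £0.81/£7.64 = 0.106021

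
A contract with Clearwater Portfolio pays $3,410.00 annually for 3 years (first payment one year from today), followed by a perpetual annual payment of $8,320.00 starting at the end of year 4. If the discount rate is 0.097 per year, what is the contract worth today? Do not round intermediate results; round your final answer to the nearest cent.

PV of 3-year annuity: $3,410.00 × [1 − (1+0.097)^−3] / 0.097 = 8525.15451
Perpetuity value at year 3: $8,320.00 / 0.097 = 85773.19588
PV of perpetuity: 85773.19588 / (1+0.097)^3 = 64972.81888
Total PV = 8525.15451 + 64972.81888 = 73497.97340

$73497.97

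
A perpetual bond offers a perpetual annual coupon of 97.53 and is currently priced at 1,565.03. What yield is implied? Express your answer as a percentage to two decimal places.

P = C/r ⇒ r = C/P = 97.53/1,565.03 = 0.062318

6.23%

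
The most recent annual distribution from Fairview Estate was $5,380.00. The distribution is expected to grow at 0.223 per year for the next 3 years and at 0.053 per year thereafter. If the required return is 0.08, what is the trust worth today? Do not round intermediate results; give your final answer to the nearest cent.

$325491.63

D_1 = 6579.74000
D_2 = 8047.02202
D_3 = 9841.50793
Terminal value at year 3: TV = D_3×(1+g_2)/(r−g_2) = 10363.10785/0.027 = 383818.80929
P_0 = D_1/(1+r)^1 + D_2/(1+r)^2 + D_3/(1+r)^3 + TV/(1+r)^3
    = 6092.35185 + 6899.02437 + 7812.50630 + 304687.74552 = 325491.62804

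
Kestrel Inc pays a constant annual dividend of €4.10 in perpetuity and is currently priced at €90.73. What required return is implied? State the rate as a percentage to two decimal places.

4.52%

P = C/r ⇒ r = C/P = €4.10/€90.73 = 0.045189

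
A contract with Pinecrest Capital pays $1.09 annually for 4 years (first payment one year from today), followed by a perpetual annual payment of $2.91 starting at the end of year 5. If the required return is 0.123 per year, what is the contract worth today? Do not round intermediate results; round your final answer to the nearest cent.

$18.17

PV of 4-year annuity: $1.09 × [1 − (1+0.123)^−4] / 0.123 = 3.28990
Perpetuity value at year 4: $2.91 / 0.123 = 23.65854
PV of perpetuity: 23.65854 / (1+0.123)^4 = 14.87541
Total PV = 3.28990 + 14.87541 = 18.16531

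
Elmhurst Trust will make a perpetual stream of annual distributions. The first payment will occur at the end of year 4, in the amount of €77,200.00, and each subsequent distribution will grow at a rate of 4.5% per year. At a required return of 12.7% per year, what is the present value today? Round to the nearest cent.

€657705.84

Value at end of year 3: C₁ / (r − g) = €77,200.00 / (0.127 − 0.045) = €941,463.4146
Discount to today: PV = €941,463.4146 / (1 + 0.127)^3 = €941,463.4146 / 1.431435 = €657,705.84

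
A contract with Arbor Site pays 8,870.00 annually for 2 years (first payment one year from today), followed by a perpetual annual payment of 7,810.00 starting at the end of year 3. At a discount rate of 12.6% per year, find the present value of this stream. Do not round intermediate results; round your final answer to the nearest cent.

63761.56

PV of 2-year annuity: 8,870.00 × [1 − (1+0.126)^−2] / 0.126 = 14873.39456
Perpetuity value at year 2: 7,810.00 / 0.126 = 61984.12698
PV of perpetuity: 61984.12698 / (1+0.126)^2 = 48888.16176
Total PV = 14873.39456 + 48888.16176 = 63761.55632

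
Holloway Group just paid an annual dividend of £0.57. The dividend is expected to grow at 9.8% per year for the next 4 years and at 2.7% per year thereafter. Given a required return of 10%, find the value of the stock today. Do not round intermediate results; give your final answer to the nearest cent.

£10.23

D_1 = 0.62586
D_2 = 0.68719
D_3 = 0.75454
D_4 = 0.82848
Terminal value at year 4: TV = D_4×(1+g_2)/(r−g_2) = 0.85085/0.073 = 11.65552
P_0 = D_1/(1+r)^1 + D_2/(1+r)^2 + D_3/(1+r)^3 + D_4/(1+r)^4 + TV/(1+r)^4
    = 0.56896 + 0.56793 + 0.56690 + 0.56587 + 7.96088 = 10.23053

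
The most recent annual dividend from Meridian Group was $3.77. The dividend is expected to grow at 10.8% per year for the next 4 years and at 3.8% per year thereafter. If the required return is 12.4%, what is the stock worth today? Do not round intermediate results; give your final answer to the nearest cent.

D_1 = 4.17716
D_2 = 4.62829
D_3 = 5.12815
D_4 = 5.68199
Terminal value at year 4: TV = D_4×(1+g_2)/(r−g_2) = 5.89790/0.086 = 68.58029
P_0 = D_1/(1+r)^1 + D_2/(1+r)^2 + D_3/(1+r)^3 + D_4/(1+r)^4 + TV/(1+r)^4
    = 3.71633 + 3.66343 + 3.61128 + 3.55988 + 42.96690 = 57.51783

$57.52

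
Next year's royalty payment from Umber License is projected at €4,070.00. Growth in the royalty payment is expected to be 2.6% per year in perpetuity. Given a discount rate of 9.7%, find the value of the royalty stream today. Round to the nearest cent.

€57323.94

Growing perpetuity: P = D₁ / (r − g) = €4,070.0000 / (0.097 − 0.026) = €57,323.94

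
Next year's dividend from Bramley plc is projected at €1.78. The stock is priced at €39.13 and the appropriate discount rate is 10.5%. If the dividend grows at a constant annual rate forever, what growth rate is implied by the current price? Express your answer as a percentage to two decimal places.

P = D₁/(r−g) ⇒ g = r − D₁/P = 0.105 − €1.78/€39.13 = 0.059511

5.95%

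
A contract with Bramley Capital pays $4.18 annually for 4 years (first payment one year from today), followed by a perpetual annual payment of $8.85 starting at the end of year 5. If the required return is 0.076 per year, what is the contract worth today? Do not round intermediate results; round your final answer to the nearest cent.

$100.84

PV of 4-year annuity: $4.18 × [1 − (1+0.076)^−4] / 0.076 = 13.96886
Perpetuity value at year 4: $8.85 / 0.076 = 116.44737
PV of perpetuity: 116.44737 / (1+0.076)^4 = 86.87215
Total PV = 13.96886 + 86.87215 = 100.84101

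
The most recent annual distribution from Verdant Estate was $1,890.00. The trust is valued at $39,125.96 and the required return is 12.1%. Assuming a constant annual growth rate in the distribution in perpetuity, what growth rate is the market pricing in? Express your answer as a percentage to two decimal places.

P = D₀(1+g)/(r−g) ⇒ P(r−g) = D₀(1+g) ⇒ g(P+D₀) = P·r − D₀
g = (P·r − D₀)/(P + D₀) = ($39,125.96×0.121 − $1,890.00) / ($39,125.96 + $1,890.00) = 0.069345

6.93%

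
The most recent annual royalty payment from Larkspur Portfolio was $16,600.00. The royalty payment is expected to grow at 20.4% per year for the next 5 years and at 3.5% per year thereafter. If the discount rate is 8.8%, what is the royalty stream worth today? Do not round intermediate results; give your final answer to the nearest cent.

$651609.68

D_1 = 19986.40000
D_2 = 24063.62560
D_3 = 28972.60522
D_4 = 34883.01669
D_5 = 41999.15209
Terminal value at year 5: TV = D_5×(1+g_2)/(r−g_2) = 43469.12242/0.053 = 820172.12104
P_0 = D_1/(1+r)^1 + D_2/(1+r)^2 + D_3/(1+r)^3 + D_4/(1+r)^4 + D_5/(1+r)^5 + TV/(1+r)^5
    = 18369.85294 + 20328.40344 + 22495.76998 + 24894.21605 + 27548.37879 + 537973.05743 = 651609.67862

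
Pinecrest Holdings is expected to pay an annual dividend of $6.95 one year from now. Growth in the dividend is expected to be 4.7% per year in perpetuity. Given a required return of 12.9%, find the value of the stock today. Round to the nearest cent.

$84.76

Growing perpetuity: P = D₁ / (r − g) = $6.9500 / (0.129 − 0.047) = $84.76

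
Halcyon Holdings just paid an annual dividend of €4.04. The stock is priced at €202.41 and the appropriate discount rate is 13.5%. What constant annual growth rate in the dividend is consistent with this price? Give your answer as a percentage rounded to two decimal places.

P = D₀(1+g)/(r−g) ⇒ P(r−g) = D₀(1+g) ⇒ g(P+D₀) = P·r − D₀
g = (P·r − D₀)/(P + D₀) = (€202.41×0.135 − €4.04) / (€202.41 + €4.04) = 0.112789

11.28%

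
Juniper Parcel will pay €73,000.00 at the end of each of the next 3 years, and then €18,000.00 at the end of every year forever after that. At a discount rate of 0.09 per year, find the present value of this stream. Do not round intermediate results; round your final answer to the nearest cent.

€339221.21

PV of 3-year annuity: €73,000.00 × [1 − (1+0.09)^−3] / 0.09 = 184784.51062
Perpetuity value at year 3: €18,000.00 / 0.09 = 200000.00000
PV of perpetuity: 200000.00000 / (1+0.09)^3 = 154436.69601
Total PV = 184784.51062 + 154436.69601 = 339221.20663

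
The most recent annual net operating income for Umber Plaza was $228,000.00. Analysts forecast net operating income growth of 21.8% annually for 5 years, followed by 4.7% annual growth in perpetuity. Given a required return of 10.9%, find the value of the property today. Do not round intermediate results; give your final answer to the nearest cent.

D_1 = 277704.00000
D_2 = 338243.47200
D_3 = 411980.54890
D_4 = 501792.30856
D_5 = 611183.03182
Terminal value at year 5: TV = D_5×(1+g_2)/(r−g_2) = 639908.63432/0.062 = 10321107.00510
P_0 = D_1/(1+r)^1 + D_2/(1+r)^2 + D_3/(1+r)^3 + D_4/(1+r)^4 + D_5/(1+r)^5 + TV/(1+r)^5
    = 250409.37782 + 275021.30043 + 302052.24881 + 331739.98111 + 364345.62398 + 6152739.81136 = 7676308.34350

$7676308.34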